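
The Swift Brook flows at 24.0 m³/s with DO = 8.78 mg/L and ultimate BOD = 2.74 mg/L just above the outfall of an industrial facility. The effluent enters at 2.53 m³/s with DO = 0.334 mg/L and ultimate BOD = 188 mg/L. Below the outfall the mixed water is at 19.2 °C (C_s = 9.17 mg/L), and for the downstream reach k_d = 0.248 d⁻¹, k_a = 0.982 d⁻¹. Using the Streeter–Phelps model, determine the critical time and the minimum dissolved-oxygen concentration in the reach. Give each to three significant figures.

t_c ≈ 1.62 d; minimum DO ≈ 5.72 mg/L

Mixed DO = (24.0×8.78 + 2.53×0.334)/(24.0+2.53) = 211.6/26.53 = 7.975 mg/L.
Mixed L₀ = (24.0×2.74 + 2.53×188)/(26.53) = 541.4/26.53 = 20.41 mg/L.
Initial deficit D₀ = C_s − DO₀ = 9.17 − 7.975 = 1.195 mg/L.
t_c = (1/0.7340) ln[(0.982/0.248)(1 − 1.195×0.7340/(0.248×20.41))] = 1.362 × ln(3.273) = 1.615 d.
D_c = (0.248/0.982) × 20.41 × e^(−0.248×1.615) = 0.2525 × 20.41 × 0.6699 = 3.452 mg/L.
Minimum DO = 9.17 − 3.452 = 5.718 mg/L.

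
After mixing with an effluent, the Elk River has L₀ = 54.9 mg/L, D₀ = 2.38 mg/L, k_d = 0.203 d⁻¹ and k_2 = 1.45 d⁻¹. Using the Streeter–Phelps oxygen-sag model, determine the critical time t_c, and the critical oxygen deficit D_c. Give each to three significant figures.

t_c ≈ 1.33 d; D_c ≈ 5.87 mg/L

With k_2/k_d = 7.143 and 1 − D₀(k_2−k_d)/(k_d L₀) = 0.7337,
t_c = ln(7.143 × 0.7337) / (1.45 − 0.203) = ln(5.241) / 1.247 = 1.656/1.247 = 1.328 d.
L(t_c) = L₀ e^(−k_d t_c) = 54.9 × 0.7636 = 41.92 mg/L, and at the critical point k_2 D_c = k_d L, so D_c = (0.203/1.45) × 41.92 = 5.869 mg/L.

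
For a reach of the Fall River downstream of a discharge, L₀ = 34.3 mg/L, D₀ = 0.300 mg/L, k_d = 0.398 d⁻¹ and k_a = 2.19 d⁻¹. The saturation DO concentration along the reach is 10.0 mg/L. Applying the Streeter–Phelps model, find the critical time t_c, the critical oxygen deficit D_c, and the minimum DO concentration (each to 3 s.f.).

t_c = [1/(k_a−k_d)] ln[(k_a/k_d)(1 − D₀(k_a−k_d)/(k_d L₀))]
= [1/(2.19−0.398)] ln[(2.19/0.398)(1 − 0.300×1.792/(0.398×34.3))]
= (1/1.792) ln[5.503 × 0.9606] = 0.5580 × ln(5.286) = 0.5580 × 1.665 = 0.9291 d.
L(t_c) = L₀ e^(−k_d t_c) = 34.3 × 0.6909 = 23.70 mg/L, and at the critical point k_a D_c = k_d L, so D_c = (0.398/2.19) × 23.70 = 4.307 mg/L.
Minimum DO = C_s − D_c = 10.0 − 4.307 = 5.693 mg/L.

t_c ≈ 0.929 d; D_c ≈ 4.31 mg/L; min DO ≈ 5.69 mg/L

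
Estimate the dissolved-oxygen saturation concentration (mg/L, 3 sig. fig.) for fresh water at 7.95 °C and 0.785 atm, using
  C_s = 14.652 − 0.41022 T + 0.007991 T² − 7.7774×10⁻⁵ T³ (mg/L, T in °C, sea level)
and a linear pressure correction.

At sea level: C_s = 14.652 − 0.41022×7.95 + 0.007991×7.95² − 7.7774×10⁻⁵×7.95³ = 11.86 mg/L.
Pressure correction: C_s' = 11.86 × 0.785 = 9.308 mg/L.

C_s ≈ 9.31 mg/L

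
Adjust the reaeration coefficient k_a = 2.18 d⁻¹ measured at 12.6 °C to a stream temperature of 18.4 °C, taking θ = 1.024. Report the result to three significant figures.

k_a(T₂) = k_a(T₁) · θ^(T₂−T₁) = 2.18 × 1.024^(18.4−12.6)
= 2.18 × 1.024^5.80 = 2.18 × 1.147 = 2.501 d⁻¹.

k_a ≈ 2.50 d⁻¹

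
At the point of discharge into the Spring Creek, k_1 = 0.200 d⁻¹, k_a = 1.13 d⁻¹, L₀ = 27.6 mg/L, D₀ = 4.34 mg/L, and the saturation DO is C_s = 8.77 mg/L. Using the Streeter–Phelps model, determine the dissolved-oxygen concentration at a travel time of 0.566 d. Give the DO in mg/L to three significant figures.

k_1 L₀/(k_a−k_1) = 0.200×27.6/(1.13−0.200) = 5.520/0.9300 = 5.935 mg/L.
e^(−k_1 t) = e^(−0.200×0.5660) = 0.8930; e^(−k_a t) = e^(−1.13×0.5660) = 0.5275.
D = 5.935 × (0.8930 − 0.5275) + 4.34 × 0.5275 = 2.169 + 2.289 = 4.459 mg/L.
DO = C_s − D = 8.77 − 4.459 = 4.311 mg/L.

DO ≈ 4.31 mg/L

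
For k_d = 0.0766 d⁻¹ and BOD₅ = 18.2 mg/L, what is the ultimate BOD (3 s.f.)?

L₀ ≈ 57.2 mg/L

BOD₅ = L₀(1 − e^(−5k_d)) ⇒ L₀ = BOD₅ / (1 − e^(−5×0.0766))
= 18.2 / (1 − 0.6818) = 18.2 / 0.3182 = 57.20 mg/L.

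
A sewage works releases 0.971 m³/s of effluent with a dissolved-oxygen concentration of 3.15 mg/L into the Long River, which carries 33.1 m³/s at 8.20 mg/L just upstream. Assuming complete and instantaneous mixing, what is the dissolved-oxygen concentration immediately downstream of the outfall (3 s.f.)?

8.06 mg/L

Flow-weighted mixing: C = (Q_r C_r + Q_w C_w)/(Q_r + Q_w)
= (33.1×8.20 + 0.971×3.15)/(33.1 + 0.971) = 274.5/34.07 = 8.056 mg/L.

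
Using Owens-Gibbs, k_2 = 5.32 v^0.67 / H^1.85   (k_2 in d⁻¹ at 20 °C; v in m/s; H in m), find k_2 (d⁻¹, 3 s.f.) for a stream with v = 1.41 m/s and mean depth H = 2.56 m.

k_2 = 5.32 × 1.41^0.67 / 2.56^1.85 = 5.32 × 1.259 / 5.692 = 1.177 d⁻¹.

k_2 ≈ 1.18 d⁻¹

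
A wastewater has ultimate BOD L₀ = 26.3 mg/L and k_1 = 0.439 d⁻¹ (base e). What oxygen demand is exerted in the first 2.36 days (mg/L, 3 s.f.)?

y_t = L₀(1 − e^(−k_1 t)) = 26.3 × (1 − e^(−0.439×2.36))
= 26.3 × (1 − 0.3549) = 26.3 × 0.6451 = 16.97 mg/L.

y ≈ 17.0 mg/L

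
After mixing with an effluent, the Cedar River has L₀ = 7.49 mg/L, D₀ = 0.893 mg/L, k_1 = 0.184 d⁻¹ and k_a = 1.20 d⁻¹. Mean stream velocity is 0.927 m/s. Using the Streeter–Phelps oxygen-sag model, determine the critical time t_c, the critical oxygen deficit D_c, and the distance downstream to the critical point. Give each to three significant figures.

With k_a/k_1 = 6.522 and 1 − D₀(k_a−k_1)/(k_1 L₀) = 0.3417,
t_c = ln(6.522 × 0.3417) / (1.20 − 0.184) = ln(2.228) / 1.016 = 0.8012/1.016 = 0.7886 d.
L(t_c) = L₀ e^(−k_1 t_c) = 7.49 × 0.8649 = 6.478 mg/L, and at the critical point k_a D_c = k_1 L, so D_c = (0.184/1.20) × 6.478 = 0.9933 mg/L.
x_c = v t_c = 0.927 m/s × 0.7886 d × 86400 s/d = 63160 m ≈ 63.2 km.

t_c ≈ 0.789 d; D_c ≈ 0.993 mg/L; x_c ≈ 63.2 km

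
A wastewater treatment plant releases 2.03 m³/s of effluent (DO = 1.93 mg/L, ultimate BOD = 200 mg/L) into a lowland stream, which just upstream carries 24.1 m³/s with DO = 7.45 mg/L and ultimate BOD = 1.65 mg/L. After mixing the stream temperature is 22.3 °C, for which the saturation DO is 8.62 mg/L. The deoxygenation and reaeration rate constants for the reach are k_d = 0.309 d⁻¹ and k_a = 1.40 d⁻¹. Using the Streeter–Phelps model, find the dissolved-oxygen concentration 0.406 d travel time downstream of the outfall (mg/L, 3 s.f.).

DO ≈ 6.19 mg/L

Mixed DO = (24.1×7.45 + 2.03×1.93)/(24.1+2.03) = 183.5/26.13 = 7.021 mg/L.
Mixed L₀ = (24.1×1.65 + 2.03×200)/(26.13) = 445.8/26.13 = 17.06 mg/L.
Initial deficit D₀ = C_s − DO₀ = 8.62 − 7.021 = 1.599 mg/L.
D(0.406) = [0.309×17.06/(1.40−0.309)](e^(−0.309×0.406) − e^(−1.40×0.406)) + 1.599 e^(−1.40×0.406)
= 4.832 × (0.8821 − 0.5664) + 1.599 × 0.5664 = 2.431 mg/L.
DO = 8.62 − 2.431 = 6.189 mg/L.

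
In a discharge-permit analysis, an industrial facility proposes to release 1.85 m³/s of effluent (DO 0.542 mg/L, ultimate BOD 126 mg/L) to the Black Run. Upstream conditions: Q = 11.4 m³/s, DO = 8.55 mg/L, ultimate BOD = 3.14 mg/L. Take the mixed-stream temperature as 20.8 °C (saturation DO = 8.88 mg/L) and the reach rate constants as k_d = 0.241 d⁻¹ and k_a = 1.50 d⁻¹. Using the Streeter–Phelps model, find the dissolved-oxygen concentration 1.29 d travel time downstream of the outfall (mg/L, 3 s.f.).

Mixed DO = (11.4×8.55 + 1.85×0.542)/(11.4+1.85) = 98.47/13.25 = 7.432 mg/L.
Mixed L₀ = (11.4×3.14 + 1.85×126)/(13.25) = 268.9/13.25 = 20.29 mg/L.
Initial deficit D₀ = C_s − DO₀ = 8.88 − 7.432 = 1.448 mg/L.
D(1.29) = [0.241×20.29/(1.50−0.241)](e^(−0.241×1.29) − e^(−1.50×1.29)) + 1.448 e^(−1.50×1.29)
= 3.885 × (0.7328 − 0.1444) + 1.448 × 0.1444 = 2.495 mg/L.
DO = 8.88 − 2.495 = 6.385 mg/L.

DO ≈ 6.39 mg/L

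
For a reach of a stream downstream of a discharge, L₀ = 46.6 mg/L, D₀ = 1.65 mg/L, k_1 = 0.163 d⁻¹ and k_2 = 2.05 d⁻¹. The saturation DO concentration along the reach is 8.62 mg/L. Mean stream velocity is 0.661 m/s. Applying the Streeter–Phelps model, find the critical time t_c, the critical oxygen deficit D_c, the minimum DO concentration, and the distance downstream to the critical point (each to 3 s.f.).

t_c = [1/(k_2−k_1)] ln[(k_2/k_1)(1 − D₀(k_2−k_1)/(k_1 L₀))]
= [1/(2.05−0.163)] ln[(2.05/0.163)(1 − 1.65×1.887/(0.163×46.6))]
= (1/1.887) ln[12.58 × 0.5901] = 0.5299 × ln(7.421) = 0.5299 × 2.004 = 1.062 d.
D_c = (k_1/k_2) L₀ e^(−k_1 t_c) = (0.163/2.05) × 46.6 × e^(−0.163×1.062) = 0.07951 × 46.6 × 0.8410 = 3.116 mg/L.
Minimum DO = C_s − D_c = 8.62 − 3.116 = 5.504 mg/L.
x_c = v t_c = 0.661 m/s × 1.062 d × 86400 s/d = 60660 m ≈ 60.7 km.

t_c ≈ 1.06 d; D_c ≈ 3.12 mg/L; min DO ≈ 5.50 mg/L; x_c ≈ 60.7 km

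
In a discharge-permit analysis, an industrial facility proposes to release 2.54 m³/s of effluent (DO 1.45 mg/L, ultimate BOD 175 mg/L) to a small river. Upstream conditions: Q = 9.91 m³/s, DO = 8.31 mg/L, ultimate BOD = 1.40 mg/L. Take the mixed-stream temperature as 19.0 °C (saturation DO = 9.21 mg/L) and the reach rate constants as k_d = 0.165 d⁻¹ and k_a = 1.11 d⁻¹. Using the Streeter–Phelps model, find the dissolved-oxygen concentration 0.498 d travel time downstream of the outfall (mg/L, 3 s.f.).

Mixed DO = (9.91×8.31 + 2.54×1.45)/(9.91+2.54) = 86.04/12.45 = 6.910 mg/L.
Mixed L₀ = (9.91×1.40 + 2.54×175)/(12.45) = 458.4/12.45 = 36.82 mg/L.
Initial deficit D₀ = C_s − DO₀ = 9.21 − 6.910 = 2.300 mg/L.
D(0.498) = [0.165×36.82/(1.11−0.165)](e^(−0.165×0.498) − e^(−1.11×0.498)) + 2.300 e^(−1.11×0.498)
= 6.428 × (0.9211 − 0.5753) + 2.300 × 0.5753 = 3.546 mg/L.
DO = 9.21 − 3.546 = 5.664 mg/L.

DO ≈ 5.66 mg/L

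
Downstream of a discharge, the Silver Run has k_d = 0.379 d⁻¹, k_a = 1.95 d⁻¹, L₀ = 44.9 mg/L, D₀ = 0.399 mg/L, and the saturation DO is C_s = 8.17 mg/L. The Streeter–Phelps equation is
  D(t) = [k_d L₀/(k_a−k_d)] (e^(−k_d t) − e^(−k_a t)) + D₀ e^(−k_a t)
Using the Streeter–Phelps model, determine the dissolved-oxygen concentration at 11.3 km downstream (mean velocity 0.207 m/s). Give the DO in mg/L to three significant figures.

DO ≈ 2.69 mg/L

Travel time t = x/v = 11.3 km / (0.207 m/s) = 11300 m / 0.207 m/s = 54590 s = 0.6318 d.
k_d L₀/(k_a−k_d) = 0.379×44.9/(1.95−0.379) = 17.02/1.571 = 10.83 mg/L.
e^(−k_d t) = e^(−0.379×0.6318) = 0.7871; e^(−k_a t) = e^(−1.95×0.6318) = 0.2917.
D = 10.83 × (0.7871 − 0.2917) + 0.399 × 0.2917 = 5.366 + 0.1164 = 5.482 mg/L.
DO = C_s − D = 8.17 − 5.482 = 2.688 mg/L.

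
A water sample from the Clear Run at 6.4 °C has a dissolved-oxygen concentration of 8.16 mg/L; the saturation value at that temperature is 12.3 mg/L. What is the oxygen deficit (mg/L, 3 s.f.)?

D = C_s − C = 12.3 − 8.16 = 4.14 mg/L.

D ≈ 4.14 mg/L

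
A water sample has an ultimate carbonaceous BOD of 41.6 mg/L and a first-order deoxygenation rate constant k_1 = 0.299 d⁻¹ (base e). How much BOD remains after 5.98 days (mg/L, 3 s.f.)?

L_t = L₀ e^(−k_1 t) = 41.6 × e^(−0.299×5.98) = 41.6 × 0.1673 = 6.959 mg/L.

L ≈ 6.96 mg/L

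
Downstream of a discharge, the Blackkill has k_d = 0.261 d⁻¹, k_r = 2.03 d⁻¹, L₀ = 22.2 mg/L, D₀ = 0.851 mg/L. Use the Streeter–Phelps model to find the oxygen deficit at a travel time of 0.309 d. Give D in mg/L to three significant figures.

D ≈ 1.73 mg/L

k_d L₀/(k_r−k_d) = 0.261×22.2/(2.03−0.261) = 5.794/1.769 = 3.275 mg/L.
e^(−k_d t) = e^(−0.261×0.3090) = 0.9225; e^(−k_r t) = e^(−2.03×0.3090) = 0.5340.
D = 3.275 × (0.9225 − 0.5340) + 0.851 × 0.5340 = 1.272 + 0.4545 = 1.727 mg/L.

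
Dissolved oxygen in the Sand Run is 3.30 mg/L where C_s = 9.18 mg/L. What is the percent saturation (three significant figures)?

% saturation = C/C_s × 100 = 3.30/9.18 × 100 = 35.9 %.

35.9 % saturation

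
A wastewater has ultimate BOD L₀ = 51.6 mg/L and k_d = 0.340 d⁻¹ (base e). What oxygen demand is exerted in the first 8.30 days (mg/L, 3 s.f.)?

y_t = L₀(1 − e^(−k_d t)) = 51.6 × (1 − e^(−0.340×8.30))
= 51.6 × (1 − 0.05949) = 51.6 × 0.9405 = 48.53 mg/L.

y ≈ 48.5 mg/L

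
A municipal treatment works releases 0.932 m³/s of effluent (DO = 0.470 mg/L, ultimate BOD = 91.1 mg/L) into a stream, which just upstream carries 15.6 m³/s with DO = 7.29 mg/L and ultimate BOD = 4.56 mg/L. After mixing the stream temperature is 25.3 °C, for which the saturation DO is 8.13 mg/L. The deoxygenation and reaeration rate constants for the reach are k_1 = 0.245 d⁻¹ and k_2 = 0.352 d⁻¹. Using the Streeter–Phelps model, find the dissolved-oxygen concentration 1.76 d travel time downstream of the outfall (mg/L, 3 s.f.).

DO ≈ 5.06 mg/L

Mixed DO = (15.6×7.29 + 0.932×0.470)/(15.6+0.932) = 114.2/16.53 = 6.906 mg/L.
Mixed L₀ = (15.6×4.56 + 0.932×91.1)/(16.53) = 156.0/16.53 = 9.439 mg/L.
Initial deficit D₀ = C_s − DO₀ = 8.13 − 6.906 = 1.224 mg/L.
D(1.76) = [0.245×9.439/(0.352−0.245)](e^(−0.245×1.76) − e^(−0.352×1.76)) + 1.224 e^(−0.352×1.76)
= 21.61 × (0.6497 − 0.5382) + 1.224 × 0.5382 = 3.069 mg/L.
DO = 8.13 − 3.069 = 5.061 mg/L.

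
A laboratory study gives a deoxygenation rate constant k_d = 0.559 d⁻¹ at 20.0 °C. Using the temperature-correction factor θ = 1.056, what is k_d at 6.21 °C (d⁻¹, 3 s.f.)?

k_d ≈ 0.264 d⁻¹

k_d(T₂) = k_d(T₁) · θ^(T₂−T₁) = 0.559 × 1.056^(6.21−20.0)
= 0.559 × 1.056^-13.8 = 0.559 × 0.4717 = 0.2637 d⁻¹.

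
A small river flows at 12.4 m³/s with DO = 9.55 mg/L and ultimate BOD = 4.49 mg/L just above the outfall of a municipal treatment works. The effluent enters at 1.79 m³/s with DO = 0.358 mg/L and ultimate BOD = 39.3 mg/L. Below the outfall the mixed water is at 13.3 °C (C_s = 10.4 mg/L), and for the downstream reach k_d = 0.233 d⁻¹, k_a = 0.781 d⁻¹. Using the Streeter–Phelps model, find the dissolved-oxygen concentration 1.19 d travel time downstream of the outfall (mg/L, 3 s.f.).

Mixed DO = (12.4×9.55 + 1.79×0.358)/(12.4+1.79) = 119.1/14.19 = 8.390 mg/L.
Mixed L₀ = (12.4×4.49 + 1.79×39.3)/(14.19) = 126.0/14.19 = 8.881 mg/L.
Initial deficit D₀ = C_s − DO₀ = 10.4 − 8.390 = 2.010 mg/L.
D(1.19) = [0.233×8.881/(0.781−0.233)](e^(−0.233×1.19) − e^(−0.781×1.19)) + 2.010 e^(−0.781×1.19)
= 3.776 × (0.7578 − 0.3948) + 2.010 × 0.3948 = 2.164 mg/L.
DO = 10.4 − 2.164 = 8.236 mg/L.

DO ≈ 8.24 mg/L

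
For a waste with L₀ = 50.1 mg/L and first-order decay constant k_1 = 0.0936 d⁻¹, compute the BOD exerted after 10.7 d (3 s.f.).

y ≈ 31.7 mg/L

y_t = L₀(1 − e^(−k_1 t)) = 50.1 × (1 − e^(−0.0936×10.7))
= 50.1 × (1 − 0.3673) = 50.1 × 0.6327 = 31.70 mg/L.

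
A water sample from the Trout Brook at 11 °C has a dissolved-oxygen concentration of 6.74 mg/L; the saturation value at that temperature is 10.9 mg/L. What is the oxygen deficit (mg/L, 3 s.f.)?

D = C_s − C = 10.9 − 6.74 = 4.16 mg/L.

D ≈ 4.16 mg/L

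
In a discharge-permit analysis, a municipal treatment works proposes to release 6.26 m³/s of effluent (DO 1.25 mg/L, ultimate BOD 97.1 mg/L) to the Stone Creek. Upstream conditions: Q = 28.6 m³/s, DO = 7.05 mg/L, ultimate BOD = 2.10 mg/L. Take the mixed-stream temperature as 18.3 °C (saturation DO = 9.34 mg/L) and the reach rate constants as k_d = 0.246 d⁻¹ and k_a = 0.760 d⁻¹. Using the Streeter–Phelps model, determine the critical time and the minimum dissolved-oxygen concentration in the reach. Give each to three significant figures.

t_c ≈ 1.32 d; minimum DO ≈ 4.85 mg/L

Mixed DO = (28.6×7.05 + 6.26×1.25)/(28.6+6.26) = 209.5/34.86 = 6.008 mg/L.
Mixed L₀ = (28.6×2.10 + 6.26×97.1)/(34.86) = 667.9/34.86 = 19.16 mg/L.
Initial deficit D₀ = C_s − DO₀ = 9.34 − 6.008 = 3.332 mg/L.
t_c = (1/0.5140) ln[(0.760/0.246)(1 − 3.332×0.5140/(0.246×19.16))] = 1.946 × ln(1.967) = 1.316 d.
D_c = (0.246/0.760) × 19.16 × e^(−0.246×1.316) = 0.3237 × 19.16 × 0.7234 = 4.486 mg/L.
Minimum DO = 9.34 − 4.486 = 4.854 mg/L.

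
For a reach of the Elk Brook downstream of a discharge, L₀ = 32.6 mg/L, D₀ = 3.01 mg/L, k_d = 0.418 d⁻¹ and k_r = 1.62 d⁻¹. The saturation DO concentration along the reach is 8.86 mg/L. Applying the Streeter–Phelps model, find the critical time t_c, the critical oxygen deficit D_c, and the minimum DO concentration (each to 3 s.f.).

t_c ≈ 0.870 d; D_c ≈ 5.85 mg/L; min DO ≈ 3.01 mg/L

With k_r/k_d = 3.876 and 1 − D₀(k_r−k_d)/(k_d L₀) = 0.7345,
t_c = ln(3.876 × 0.7345) / (1.62 − 0.418) = ln(2.847) / 1.202 = 1.046/1.202 = 0.8703 d.
L(t_c) = L₀ e^(−k_d t_c) = 32.6 × 0.6950 = 22.66 mg/L, and at the critical point k_r D_c = k_d L, so D_c = (0.418/1.62) × 22.66 = 5.846 mg/L.
Minimum DO = C_s − D_c = 8.86 − 5.846 = 3.014 mg/L.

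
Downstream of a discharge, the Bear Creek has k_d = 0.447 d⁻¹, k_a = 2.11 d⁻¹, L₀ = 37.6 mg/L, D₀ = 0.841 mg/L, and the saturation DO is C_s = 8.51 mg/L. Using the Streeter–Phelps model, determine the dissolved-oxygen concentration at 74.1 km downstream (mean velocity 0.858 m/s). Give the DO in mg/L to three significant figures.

Travel time t = x/v = 74.1 km / (0.858 m/s) = 74100 m / 0.858 m/s = 86360 s = 0.9996 d.
k_d L₀/(k_a−k_d) = 0.447×37.6/(2.11−0.447) = 16.81/1.663 = 10.11 mg/L.
e^(−k_d t) = e^(−0.447×0.9996) = 0.6397; e^(−k_a t) = e^(−2.11×0.9996) = 0.1213.
D = 10.11 × (0.6397 − 0.1213) + 0.841 × 0.1213 = 5.238 + 0.1021 = 5.340 mg/L.
DO = C_s − D = 8.51 − 5.340 = 3.170 mg/L.

DO ≈ 3.17 mg/L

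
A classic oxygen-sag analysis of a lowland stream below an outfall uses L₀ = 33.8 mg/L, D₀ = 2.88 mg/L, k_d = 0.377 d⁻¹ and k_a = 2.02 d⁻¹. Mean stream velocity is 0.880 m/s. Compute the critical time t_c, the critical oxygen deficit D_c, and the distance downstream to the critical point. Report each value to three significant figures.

t_c ≈ 0.739 d; D_c ≈ 4.77 mg/L; x_c ≈ 56.2 km

At the critical point dD/dt = 0, so k_d L₀ e^(−k_d t) = k_a D. Substituting D(t) from the Streeter–Phelps equation and solving for t gives
t_c = ln[(k_a/k_d)(1 − D₀(k_a−k_d)/(k_d L₀))] / (k_a−k_d).
Here k_a−k_d = 1.643 d⁻¹ and 1 − D₀(k_a−k_d)/(k_d L₀) = 1 − 2.88×1.643/(0.377×33.8) = 0.6287, so
t_c = ln(5.358 × 0.6287) / 1.643 = 1.214 / 1.643 = 0.7392 d.
D_c = (k_d/k_a) L₀ e^(−k_d t_c) = (0.377/2.02) × 33.8 × e^(−0.377×0.7392) = 0.1866 × 33.8 × 0.7568 = 4.774 mg/L.
x_c = v t_c = 0.880 m/s × 0.7392 d × 86400 s/d = 56200 m ≈ 56.2 km.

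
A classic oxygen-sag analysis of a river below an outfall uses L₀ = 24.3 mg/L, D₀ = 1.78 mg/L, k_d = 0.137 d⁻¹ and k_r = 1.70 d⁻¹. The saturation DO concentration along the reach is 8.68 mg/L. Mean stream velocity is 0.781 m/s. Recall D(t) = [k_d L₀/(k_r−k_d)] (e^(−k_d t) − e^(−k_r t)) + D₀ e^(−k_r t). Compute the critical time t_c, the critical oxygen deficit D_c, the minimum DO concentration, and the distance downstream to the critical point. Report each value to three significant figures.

t_c ≈ 0.456 d; D_c ≈ 1.84 mg/L; min DO ≈ 6.84 mg/L; x_c ≈ 30.8 km

With k_r/k_d = 12.41 and 1 − D₀(k_r−k_d)/(k_d L₀) = 0.1643,
t_c = ln(12.41 × 0.1643) / (1.70 − 0.137) = ln(2.039) / 1.563 = 0.7123/1.563 = 0.4557 d.
L(t_c) = L₀ e^(−k_d t_c) = 24.3 × 0.9395 = 22.83 mg/L, and at the critical point k_r D_c = k_d L, so D_c = (0.137/1.70) × 22.83 = 1.840 mg/L.
Minimum DO = C_s − D_c = 8.68 − 1.840 = 6.840 mg/L.
x_c = v t_c = 0.781 m/s × 0.4557 d × 86400 s/d = 30750 m ≈ 30.8 km.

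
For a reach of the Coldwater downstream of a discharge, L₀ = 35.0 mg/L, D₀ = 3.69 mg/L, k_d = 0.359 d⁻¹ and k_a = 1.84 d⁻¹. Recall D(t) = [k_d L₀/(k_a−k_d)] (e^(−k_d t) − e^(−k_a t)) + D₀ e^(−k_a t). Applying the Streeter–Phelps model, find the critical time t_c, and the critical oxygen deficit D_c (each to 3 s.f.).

At the critical point dD/dt = 0, so k_d L₀ e^(−k_d t) = k_a D. Substituting D(t) from the Streeter–Phelps equation and solving for t gives
t_c = ln[(k_a/k_d)(1 − D₀(k_a−k_d)/(k_d L₀))] / (k_a−k_d).
Here k_a−k_d = 1.481 d⁻¹ and 1 − D₀(k_a−k_d)/(k_d L₀) = 1 − 3.69×1.481/(0.359×35.0) = 0.5651, so
t_c = ln(5.125 × 0.5651) / 1.481 = 1.063 / 1.481 = 0.7180 d.
L(t_c) = L₀ e^(−k_d t_c) = 35.0 × 0.7728 = 27.05 mg/L, and at the critical point k_a D_c = k_d L, so D_c = (0.359/1.84) × 27.05 = 5.277 mg/L.

t_c ≈ 0.718 d; D_c ≈ 5.28 mg/L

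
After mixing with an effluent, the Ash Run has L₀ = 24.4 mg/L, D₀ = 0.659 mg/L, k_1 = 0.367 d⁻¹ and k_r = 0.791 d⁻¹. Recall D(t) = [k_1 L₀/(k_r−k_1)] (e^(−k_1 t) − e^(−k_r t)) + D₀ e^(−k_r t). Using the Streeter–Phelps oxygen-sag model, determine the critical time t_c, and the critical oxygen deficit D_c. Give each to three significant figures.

t_c ≈ 1.74 d; D_c ≈ 5.99 mg/L

At the critical point dD/dt = 0, so k_1 L₀ e^(−k_1 t) = k_r D. Substituting D(t) from the Streeter–Phelps equation and solving for t gives
t_c = ln[(k_r/k_1)(1 − D₀(k_r−k_1)/(k_1 L₀))] / (k_r−k_1).
Here k_r−k_1 = 0.4240 d⁻¹ and 1 − D₀(k_r−k_1)/(k_1 L₀) = 1 − 0.659×0.4240/(0.367×24.4) = 0.9688, so
t_c = ln(2.155 × 0.9688) / 0.4240 = 0.7362 / 0.4240 = 1.736 d.
L(t_c) = L₀ e^(−k_1 t_c) = 24.4 × 0.5287 = 12.90 mg/L, and at the critical point k_r D_c = k_1 L, so D_c = (0.367/0.791) × 12.90 = 5.986 mg/L.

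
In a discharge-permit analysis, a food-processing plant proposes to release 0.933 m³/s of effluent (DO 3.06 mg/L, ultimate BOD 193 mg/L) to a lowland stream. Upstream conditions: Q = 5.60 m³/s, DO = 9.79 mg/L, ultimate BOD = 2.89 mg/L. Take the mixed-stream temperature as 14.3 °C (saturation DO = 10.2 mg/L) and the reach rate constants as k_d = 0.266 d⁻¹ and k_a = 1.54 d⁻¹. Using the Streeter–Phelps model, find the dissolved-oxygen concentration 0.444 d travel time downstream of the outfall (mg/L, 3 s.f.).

Mixed DO = (5.60×9.79 + 0.933×3.06)/(5.60+0.933) = 57.68/6.533 = 8.829 mg/L.
Mixed L₀ = (5.60×2.89 + 0.933×193)/(6.533) = 196.3/6.533 = 30.04 mg/L.
Initial deficit D₀ = C_s − DO₀ = 10.2 − 8.829 = 1.371 mg/L.
D(0.444) = [0.266×30.04/(1.54−0.266)](e^(−0.266×0.444) − e^(−1.54×0.444)) + 1.371 e^(−1.54×0.444)
= 6.272 × (0.8886 − 0.5047) + 1.371 × 0.5047 = 3.100 mg/L.
DO = 10.2 − 3.100 = 7.100 mg/L.

DO ≈ 7.10 mg/L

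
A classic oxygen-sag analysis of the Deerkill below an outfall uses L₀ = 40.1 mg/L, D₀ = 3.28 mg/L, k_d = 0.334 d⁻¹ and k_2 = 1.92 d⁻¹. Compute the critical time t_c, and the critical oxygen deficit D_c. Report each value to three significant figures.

t_c ≈ 0.793 d; D_c ≈ 5.35 mg/L

With k_2/k_d = 5.749 and 1 − D₀(k_2−k_d)/(k_d L₀) = 0.6116,
t_c = ln(5.749 × 0.6116) / (1.92 − 0.334) = ln(3.516) / 1.586 = 1.257/1.586 = 0.7927 d.
D_c = (k_d/k_2) L₀ e^(−k_d t_c) = (0.334/1.92) × 40.1 × e^(−0.334×0.7927) = 0.1740 × 40.1 × 0.7674 = 5.353 mg/L.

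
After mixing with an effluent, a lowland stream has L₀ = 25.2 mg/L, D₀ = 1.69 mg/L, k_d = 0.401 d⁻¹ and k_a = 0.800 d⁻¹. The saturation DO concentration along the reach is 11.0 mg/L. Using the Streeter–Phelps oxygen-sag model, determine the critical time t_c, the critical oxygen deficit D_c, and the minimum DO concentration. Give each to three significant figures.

t_c = [1/(k_a−k_d)] ln[(k_a/k_d)(1 − D₀(k_a−k_d)/(k_d L₀))]
= [1/(0.800−0.401)] ln[(0.800/0.401)(1 − 1.69×0.3990/(0.401×25.2))]
= (1/0.3990) ln[1.995 × 0.9333] = 2.506 × ln(1.862) = 2.506 × 0.6216 = 1.558 d.
L(t_c) = L₀ e^(−k_d t_c) = 25.2 × 0.5354 = 13.49 mg/L, and at the critical point k_a D_c = k_d L, so D_c = (0.401/0.800) × 13.49 = 6.763 mg/L.
Minimum DO = C_s − D_c = 11.0 − 6.763 = 4.237 mg/L.

t_c ≈ 1.56 d; D_c ≈ 6.76 mg/L; min DO ≈ 4.24 mg/L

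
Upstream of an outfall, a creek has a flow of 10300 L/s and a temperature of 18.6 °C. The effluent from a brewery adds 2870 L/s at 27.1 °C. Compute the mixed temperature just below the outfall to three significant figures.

20.5 °C

Flow-weighted mixing: C = (Q_r C_r + Q_w C_w)/(Q_r + Q_w)
= (10300×18.6 + 2870×27.1)/(10300 + 2870) = 269400/13170 = 20.45 °C.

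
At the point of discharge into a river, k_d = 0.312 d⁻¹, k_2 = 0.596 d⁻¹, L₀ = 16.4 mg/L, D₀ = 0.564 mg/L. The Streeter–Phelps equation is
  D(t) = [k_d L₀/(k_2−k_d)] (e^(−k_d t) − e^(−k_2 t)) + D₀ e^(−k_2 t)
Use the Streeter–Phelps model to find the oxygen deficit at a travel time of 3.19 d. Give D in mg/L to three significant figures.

D ≈ 4.05 mg/L

k_d L₀/(k_2−k_d) = 0.312×16.4/(0.596−0.312) = 5.117/0.2840 = 18.02 mg/L.
e^(−k_d t) = e^(−0.312×3.190) = 0.3696; e^(−k_2 t) = e^(−0.596×3.190) = 0.1494.
D = 18.02 × (0.3696 − 0.1494) + 0.564 × 0.1494 = 3.968 + 0.08425 = 4.052 mg/L.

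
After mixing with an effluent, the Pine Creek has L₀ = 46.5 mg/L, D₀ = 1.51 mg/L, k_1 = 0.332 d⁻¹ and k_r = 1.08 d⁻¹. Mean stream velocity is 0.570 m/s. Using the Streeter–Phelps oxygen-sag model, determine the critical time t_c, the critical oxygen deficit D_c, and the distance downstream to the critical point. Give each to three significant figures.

t_c ≈ 1.48 d; D_c ≈ 8.76 mg/L; x_c ≈ 72.7 km

With k_r/k_1 = 3.253 and 1 − D₀(k_r−k_1)/(k_1 L₀) = 0.9268,
t_c = ln(3.253 × 0.9268) / (1.08 − 0.332) = ln(3.015) / 0.7480 = 1.104/0.7480 = 1.475 d.
D_c = (k_1/k_r) L₀ e^(−k_1 t_c) = (0.332/1.08) × 46.5 × e^(−0.332×1.475) = 0.3074 × 46.5 × 0.6127 = 8.759 mg/L.
x_c = v t_c = 0.570 m/s × 1.475 d × 86400 s/d = 72660 m ≈ 72.7 km.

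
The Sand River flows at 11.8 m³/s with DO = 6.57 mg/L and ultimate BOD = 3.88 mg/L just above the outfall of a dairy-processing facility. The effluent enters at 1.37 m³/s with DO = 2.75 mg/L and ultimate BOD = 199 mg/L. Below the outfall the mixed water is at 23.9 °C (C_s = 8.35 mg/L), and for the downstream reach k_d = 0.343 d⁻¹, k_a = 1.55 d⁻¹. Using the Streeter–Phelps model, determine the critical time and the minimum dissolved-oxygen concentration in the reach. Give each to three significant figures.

t_c ≈ 0.934 d; minimum DO ≈ 4.47 mg/L

Mixed DO = (11.8×6.57 + 1.37×2.75)/(11.8+1.37) = 81.29/13.17 = 6.173 mg/L.
Mixed L₀ = (11.8×3.88 + 1.37×199)/(13.17) = 318.4/13.17 = 24.18 mg/L.
Initial deficit D₀ = C_s − DO₀ = 8.35 − 6.173 = 2.177 mg/L.
t_c = (1/1.207) ln[(1.55/0.343)(1 − 2.177×1.207/(0.343×24.18))] = 0.8285 × ln(3.087) = 0.9338 d.
D_c = (0.343/1.55) × 24.18 × e^(−0.343×0.9338) = 0.2213 × 24.18 × 0.7259 = 3.884 mg/L.
Minimum DO = 8.35 − 3.884 = 4.466 mg/L.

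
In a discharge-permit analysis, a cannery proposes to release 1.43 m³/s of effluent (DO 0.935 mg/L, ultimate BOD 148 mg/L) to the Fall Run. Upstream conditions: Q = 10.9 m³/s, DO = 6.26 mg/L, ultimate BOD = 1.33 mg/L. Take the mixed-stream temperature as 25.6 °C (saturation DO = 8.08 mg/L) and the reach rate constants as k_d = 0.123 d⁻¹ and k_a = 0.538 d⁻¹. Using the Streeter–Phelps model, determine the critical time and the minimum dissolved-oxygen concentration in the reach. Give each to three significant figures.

t_c ≈ 2.12 d; minimum DO ≈ 4.85 mg/L

Mixed DO = (10.9×6.26 + 1.43×0.935)/(10.9+1.43) = 69.57/12.33 = 5.642 mg/L.
Mixed L₀ = (10.9×1.33 + 1.43×148)/(12.33) = 226.1/12.33 = 18.34 mg/L.
Initial deficit D₀ = C_s − DO₀ = 8.08 − 5.642 = 2.438 mg/L.
t_c = (1/0.4150) ln[(0.538/0.123)(1 − 2.438×0.4150/(0.123×18.34))] = 2.410 × ln(2.413) = 2.122 d.
D_c = (0.123/0.538) × 18.34 × e^(−0.123×2.122) = 0.2286 × 18.34 × 0.7703 = 3.230 mg/L.
Minimum DO = 8.08 − 3.230 = 4.850 mg/L.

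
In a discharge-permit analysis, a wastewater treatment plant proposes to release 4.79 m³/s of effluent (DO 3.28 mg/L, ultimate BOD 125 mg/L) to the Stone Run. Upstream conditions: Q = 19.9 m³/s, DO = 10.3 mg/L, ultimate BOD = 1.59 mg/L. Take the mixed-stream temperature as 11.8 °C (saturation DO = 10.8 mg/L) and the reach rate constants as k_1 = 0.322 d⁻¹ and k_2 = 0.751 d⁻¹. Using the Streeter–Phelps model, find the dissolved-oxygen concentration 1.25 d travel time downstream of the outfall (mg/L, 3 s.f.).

Mixed DO = (19.9×10.3 + 4.79×3.28)/(19.9+4.79) = 220.7/24.69 = 8.938 mg/L.
Mixed L₀ = (19.9×1.59 + 4.79×125)/(24.69) = 630.4/24.69 = 25.53 mg/L.
Initial deficit D₀ = C_s − DO₀ = 10.8 − 8.938 = 1.862 mg/L.
D(1.25) = [0.322×25.53/(0.751−0.322)](e^(−0.322×1.25) − e^(−0.751×1.25)) + 1.862 e^(−0.751×1.25)
= 19.16 × (0.6686 − 0.3911) + 1.862 × 0.3911 = 6.047 mg/L.
DO = 10.8 − 6.047 = 4.753 mg/L.

DO ≈ 4.75 mg/L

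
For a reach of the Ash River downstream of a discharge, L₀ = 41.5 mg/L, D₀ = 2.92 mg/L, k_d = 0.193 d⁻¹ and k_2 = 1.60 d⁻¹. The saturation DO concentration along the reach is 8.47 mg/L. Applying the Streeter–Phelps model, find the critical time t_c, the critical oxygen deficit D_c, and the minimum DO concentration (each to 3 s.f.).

t_c ≈ 0.992 d; D_c ≈ 4.13 mg/L; min DO ≈ 4.34 mg/L

With k_2/k_d = 8.290 and 1 − D₀(k_2−k_d)/(k_d L₀) = 0.4871,
t_c = ln(8.290 × 0.4871) / (1.60 − 0.193) = ln(4.038) / 1.407 = 1.396/1.407 = 0.9920 d.
L(t_c) = L₀ e^(−k_d t_c) = 41.5 × 0.8258 = 34.27 mg/L, and at the critical point k_2 D_c = k_d L, so D_c = (0.193/1.60) × 34.27 = 4.134 mg/L.
Minimum DO = C_s − D_c = 8.47 − 4.134 = 4.336 mg/L.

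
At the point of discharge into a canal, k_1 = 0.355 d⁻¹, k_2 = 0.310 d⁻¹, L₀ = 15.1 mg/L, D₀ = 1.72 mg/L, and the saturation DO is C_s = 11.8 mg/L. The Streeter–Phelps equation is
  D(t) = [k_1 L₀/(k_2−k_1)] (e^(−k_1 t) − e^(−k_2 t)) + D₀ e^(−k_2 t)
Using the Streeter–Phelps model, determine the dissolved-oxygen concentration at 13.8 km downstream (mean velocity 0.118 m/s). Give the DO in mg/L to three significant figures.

Travel time t = x/v = 13.8 km / (0.118 m/s) = 13800 m / 0.118 m/s = 116900 s = 1.354 d.
k_1 L₀/(k_2−k_1) = 0.355×15.1/(0.310−0.355) = 5.361/-0.04500 = -119.1 mg/L.
e^(−k_1 t) = e^(−0.355×1.354) = 0.6185; e^(−k_2 t) = e^(−0.310×1.354) = 0.6573.
D = -119.1 × (0.6185 − 0.6573) + 1.72 × 0.6573 = 4.627 + 1.131 = 5.758 mg/L.
DO = C_s − D = 11.8 − 5.758 = 6.042 mg/L.

DO ≈ 6.04 mg/L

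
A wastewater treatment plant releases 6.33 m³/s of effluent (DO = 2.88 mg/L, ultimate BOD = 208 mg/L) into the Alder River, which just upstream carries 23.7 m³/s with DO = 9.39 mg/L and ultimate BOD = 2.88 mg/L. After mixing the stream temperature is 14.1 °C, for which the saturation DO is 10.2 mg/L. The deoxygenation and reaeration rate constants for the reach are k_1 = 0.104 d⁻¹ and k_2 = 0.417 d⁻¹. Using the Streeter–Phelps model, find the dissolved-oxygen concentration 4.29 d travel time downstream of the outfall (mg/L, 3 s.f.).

DO ≈ 2.59 mg/L

Mixed DO = (23.7×9.39 + 6.33×2.88)/(23.7+6.33) = 240.8/30.03 = 8.018 mg/L.
Mixed L₀ = (23.7×2.88 + 6.33×208)/(30.03) = 1385/30.03 = 46.12 mg/L.
Initial deficit D₀ = C_s − DO₀ = 10.2 − 8.018 = 2.182 mg/L.
D(4.29) = [0.104×46.12/(0.417−0.104)](e^(−0.104×4.29) − e^(−0.417×4.29)) + 2.182 e^(−0.417×4.29)
= 15.32 × (0.6401 − 0.1671) + 2.182 × 0.1671 = 7.612 mg/L.
DO = 10.2 − 7.612 = 2.588 mg/L.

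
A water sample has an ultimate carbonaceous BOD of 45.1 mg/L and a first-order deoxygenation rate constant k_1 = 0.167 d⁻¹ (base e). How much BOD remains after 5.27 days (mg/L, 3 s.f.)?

L ≈ 18.7 mg/L

L_t = L₀ e^(−k_1 t) = 45.1 × e^(−0.167×5.27) = 45.1 × 0.4147 = 18.71 mg/L.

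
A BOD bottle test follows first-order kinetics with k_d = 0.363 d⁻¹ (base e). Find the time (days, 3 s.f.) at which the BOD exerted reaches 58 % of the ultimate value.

y/L₀ = 1 − e^(−k_d t) = 0.58 ⇒ e^(−k_d t) = 0.420
t = −ln(0.420) / 0.363 = 0.8675 / 0.363 = 2.390 d.

t ≈ 2.39 d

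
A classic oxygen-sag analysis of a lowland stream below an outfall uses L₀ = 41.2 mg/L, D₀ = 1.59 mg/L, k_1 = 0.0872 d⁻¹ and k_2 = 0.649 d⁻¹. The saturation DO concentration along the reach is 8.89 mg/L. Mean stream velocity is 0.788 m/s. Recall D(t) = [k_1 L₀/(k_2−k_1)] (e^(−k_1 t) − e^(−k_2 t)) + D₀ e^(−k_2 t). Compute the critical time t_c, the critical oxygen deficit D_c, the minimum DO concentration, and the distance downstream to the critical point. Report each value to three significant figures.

t_c ≈ 3.06 d; D_c ≈ 4.24 mg/L; min DO ≈ 4.65 mg/L; x_c ≈ 209 km

At the critical point dD/dt = 0, so k_1 L₀ e^(−k_1 t) = k_2 D. Substituting D(t) from the Streeter–Phelps equation and solving for t gives
t_c = ln[(k_2/k_1)(1 − D₀(k_2−k_1)/(k_1 L₀))] / (k_2−k_1).
Here k_2−k_1 = 0.5618 d⁻¹ and 1 − D₀(k_2−k_1)/(k_1 L₀) = 1 − 1.59×0.5618/(0.0872×41.2) = 0.7514, so
t_c = ln(7.443 × 0.7514) / 0.5618 = 1.721 / 0.5618 = 3.064 d.
D_c = (k_1/k_2) L₀ e^(−k_1 t_c) = (0.0872/0.649) × 41.2 × e^(−0.0872×3.064) = 0.1344 × 41.2 × 0.7655 = 4.238 mg/L.
Minimum DO = C_s − D_c = 8.89 − 4.238 = 4.652 mg/L.
x_c = v t_c = 0.788 m/s × 3.064 d × 86400 s/d = 208600 m ≈ 209 km.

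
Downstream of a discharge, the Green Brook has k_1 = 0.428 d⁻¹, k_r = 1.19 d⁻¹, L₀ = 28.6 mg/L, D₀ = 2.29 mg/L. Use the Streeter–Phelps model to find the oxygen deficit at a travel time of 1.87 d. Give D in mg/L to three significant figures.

k_1 L₀/(k_r−k_1) = 0.428×28.6/(1.19−0.428) = 12.24/0.7620 = 16.06 mg/L.
e^(−k_1 t) = e^(−0.428×1.870) = 0.4492; e^(−k_r t) = e^(−1.19×1.870) = 0.1080.
D = 16.06 × (0.4492 − 0.1080) + 2.29 × 0.1080 = 5.480 + 0.2474 = 5.727 mg/L.

D ≈ 5.73 mg/L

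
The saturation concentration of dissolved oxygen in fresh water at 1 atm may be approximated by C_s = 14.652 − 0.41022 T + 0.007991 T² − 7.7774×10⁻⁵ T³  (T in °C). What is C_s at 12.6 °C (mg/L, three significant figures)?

C_s ≈ 10.6 mg/L

C_s = 14.652 − 0.41022×12.6 + 0.007991×12.6² − 7.7774×10⁻⁵×12.6³ = 10.60 mg/L.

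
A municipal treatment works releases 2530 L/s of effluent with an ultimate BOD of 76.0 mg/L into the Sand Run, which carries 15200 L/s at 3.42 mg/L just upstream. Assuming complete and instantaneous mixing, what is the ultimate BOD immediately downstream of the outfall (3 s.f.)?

Flow-weighted mixing: C = (Q_r C_r + Q_w C_w)/(Q_r + Q_w)
= (15200×3.42 + 2530×76.0)/(15200 + 2530) = 244300/17730 = 13.78 mg/L.

13.8 mg/L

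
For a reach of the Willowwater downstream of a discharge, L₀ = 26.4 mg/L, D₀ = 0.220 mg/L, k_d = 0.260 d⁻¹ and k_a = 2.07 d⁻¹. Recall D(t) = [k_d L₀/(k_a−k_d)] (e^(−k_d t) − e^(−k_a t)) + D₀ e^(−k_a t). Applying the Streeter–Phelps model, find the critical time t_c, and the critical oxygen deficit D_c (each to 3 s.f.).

t_c = [1/(k_a−k_d)] ln[(k_a/k_d)(1 − D₀(k_a−k_d)/(k_d L₀))]
= [1/(2.07−0.260)] ln[(2.07/0.260)(1 − 0.220×1.810/(0.260×26.4))]
= (1/1.810) ln[7.962 × 0.9420] = 0.5525 × ln(7.500) = 0.5525 × 2.015 = 1.113 d.
L(t_c) = L₀ e^(−k_d t_c) = 26.4 × 0.7487 = 19.77 mg/L, and at the critical point k_a D_c = k_d L, so D_c = (0.260/2.07) × 19.77 = 2.483 mg/L.

t_c ≈ 1.11 d; D_c ≈ 2.48 mg/L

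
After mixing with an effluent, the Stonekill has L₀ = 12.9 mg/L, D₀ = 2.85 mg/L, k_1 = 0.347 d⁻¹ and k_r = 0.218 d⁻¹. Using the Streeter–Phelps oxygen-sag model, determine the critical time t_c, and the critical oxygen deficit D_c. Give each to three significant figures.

t_c = [1/(k_r−k_1)] ln[(k_r/k_1)(1 − D₀(k_r−k_1)/(k_1 L₀))]
= [1/(0.218−0.347)] ln[(0.218/0.347)(1 − 2.85×-0.1290/(0.347×12.9))]
= (1/-0.1290) ln[0.6282 × 1.082] = -7.752 × ln(0.6798) = -7.752 × -0.3859 = 2.991 d.
L(t_c) = L₀ e^(−k_1 t_c) = 12.9 × 0.3542 = 4.569 mg/L, and at the critical point k_r D_c = k_1 L, so D_c = (0.347/0.218) × 4.569 = 7.272 mg/L.

t_c ≈ 2.99 d; D_c ≈ 7.27 mg/L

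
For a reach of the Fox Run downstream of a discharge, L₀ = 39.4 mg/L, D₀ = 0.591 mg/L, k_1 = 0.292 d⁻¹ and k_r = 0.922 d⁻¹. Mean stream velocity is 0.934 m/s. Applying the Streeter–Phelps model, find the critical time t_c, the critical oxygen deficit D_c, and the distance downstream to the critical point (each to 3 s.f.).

At the critical point dD/dt = 0, so k_1 L₀ e^(−k_1 t) = k_r D. Substituting D(t) from the Streeter–Phelps equation and solving for t gives
t_c = ln[(k_r/k_1)(1 − D₀(k_r−k_1)/(k_1 L₀))] / (k_r−k_1).
Here k_r−k_1 = 0.6300 d⁻¹ and 1 − D₀(k_r−k_1)/(k_1 L₀) = 1 − 0.591×0.6300/(0.292×39.4) = 0.9676, so
t_c = ln(3.158 × 0.9676) / 0.6300 = 1.117 / 0.6300 = 1.773 d.
L(t_c) = L₀ e^(−k_1 t_c) = 39.4 × 0.5959 = 23.48 mg/L, and at the critical point k_r D_c = k_1 L, so D_c = (0.292/0.922) × 23.48 = 7.436 mg/L.
x_c = v t_c = 0.934 m/s × 1.773 d × 86400 s/d = 143100 m ≈ 143 km.

t_c ≈ 1.77 d; D_c ≈ 7.44 mg/L; x_c ≈ 143 km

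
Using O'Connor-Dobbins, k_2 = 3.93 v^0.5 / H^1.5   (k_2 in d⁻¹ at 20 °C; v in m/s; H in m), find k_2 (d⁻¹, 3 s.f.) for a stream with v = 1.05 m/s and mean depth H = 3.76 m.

k_2 ≈ 0.552 d⁻¹

k_2 = 3.93 × 1.05^0.5 / 3.76^1.5 = 3.93 × 1.025 / 7.291 = 0.5523 d⁻¹.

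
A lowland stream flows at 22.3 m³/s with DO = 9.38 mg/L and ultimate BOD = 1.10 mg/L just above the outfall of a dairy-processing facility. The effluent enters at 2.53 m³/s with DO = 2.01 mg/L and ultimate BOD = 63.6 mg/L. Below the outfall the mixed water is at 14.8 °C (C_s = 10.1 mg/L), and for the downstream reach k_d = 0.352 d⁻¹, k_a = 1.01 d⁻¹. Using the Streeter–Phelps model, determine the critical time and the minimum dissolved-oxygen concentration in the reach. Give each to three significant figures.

Mixed DO = (22.3×9.38 + 2.53×2.01)/(22.3+2.53) = 214.3/24.83 = 8.629 mg/L.
Mixed L₀ = (22.3×1.10 + 2.53×63.6)/(24.83) = 185.4/24.83 = 7.468 mg/L.
Initial deficit D₀ = C_s − DO₀ = 10.1 − 8.629 = 1.471 mg/L.
t_c = (1/0.6580) ln[(1.01/0.352)(1 − 1.471×0.6580/(0.352×7.468))] = 1.520 × ln(1.813) = 0.9041 d.
D_c = (0.352/1.01) × 7.468 × e^(−0.352×0.9041) = 0.3485 × 7.468 × 0.7274 = 1.893 mg/L.
Minimum DO = 10.1 − 1.893 = 8.207 mg/L.

t_c ≈ 0.904 d; minimum DO ≈ 8.21 mg/L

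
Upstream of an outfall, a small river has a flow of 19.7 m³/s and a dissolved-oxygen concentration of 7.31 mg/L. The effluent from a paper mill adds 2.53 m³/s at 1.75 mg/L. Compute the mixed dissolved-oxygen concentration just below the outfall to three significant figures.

6.68 mg/L

Flow-weighted mixing: C = (Q_r C_r + Q_w C_w)/(Q_r + Q_w)
= (19.7×7.31 + 2.53×1.75)/(19.7 + 2.53) = 148.4/22.23 = 6.677 mg/L.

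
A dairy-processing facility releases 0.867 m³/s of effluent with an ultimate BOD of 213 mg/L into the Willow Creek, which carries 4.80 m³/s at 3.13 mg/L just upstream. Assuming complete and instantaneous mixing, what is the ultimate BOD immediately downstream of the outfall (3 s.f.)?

Flow-weighted mixing: C = (Q_r C_r + Q_w C_w)/(Q_r + Q_w)
= (4.80×3.13 + 0.867×213)/(4.80 + 0.867) = 199.7/5.667 = 35.24 mg/L.

35.2 mg/L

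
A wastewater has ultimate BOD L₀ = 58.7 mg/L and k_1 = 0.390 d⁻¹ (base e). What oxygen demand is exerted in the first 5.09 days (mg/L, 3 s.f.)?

y_t = L₀(1 − e^(−k_1 t)) = 58.7 × (1 − e^(−0.390×5.09))
= 58.7 × (1 − 0.1374) = 58.7 × 0.8626 = 50.64 mg/L.

y ≈ 50.6 mg/L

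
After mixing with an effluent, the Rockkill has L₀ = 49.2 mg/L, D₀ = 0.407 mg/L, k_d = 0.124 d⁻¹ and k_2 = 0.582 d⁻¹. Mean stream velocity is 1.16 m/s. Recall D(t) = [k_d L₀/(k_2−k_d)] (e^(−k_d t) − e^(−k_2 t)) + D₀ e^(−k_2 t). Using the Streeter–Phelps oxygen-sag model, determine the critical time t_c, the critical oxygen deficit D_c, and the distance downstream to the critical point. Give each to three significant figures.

t_c ≈ 3.31 d; D_c ≈ 6.96 mg/L; x_c ≈ 332 km

With k_2/k_d = 4.694 and 1 − D₀(k_2−k_d)/(k_d L₀) = 0.9694,
t_c = ln(4.694 × 0.9694) / (0.582 − 0.124) = ln(4.550) / 0.4580 = 1.515/0.4580 = 3.308 d.
D_c = (k_d/k_2) L₀ e^(−k_d t_c) = (0.124/0.582) × 49.2 × e^(−0.124×3.308) = 0.2131 × 49.2 × 0.6635 = 6.955 mg/L.
x_c = v t_c = 1.16 m/s × 3.308 d × 86400 s/d = 331600 m ≈ 332 km.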